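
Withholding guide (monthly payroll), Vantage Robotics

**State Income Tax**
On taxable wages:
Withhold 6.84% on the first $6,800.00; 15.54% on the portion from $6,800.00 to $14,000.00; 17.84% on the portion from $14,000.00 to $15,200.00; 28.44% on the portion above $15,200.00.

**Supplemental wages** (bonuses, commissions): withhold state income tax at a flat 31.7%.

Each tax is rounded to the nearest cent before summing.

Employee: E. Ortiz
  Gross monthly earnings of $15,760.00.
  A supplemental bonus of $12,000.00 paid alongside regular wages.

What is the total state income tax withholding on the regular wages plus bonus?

State Income Tax: taxable = $15,760.00
  $1,798.08 + 28.44% × ($15,760.00 − $15,200.00) = $1,798.08 + 28.44% × $560.00 = $1,957.34
Supplemental (31.7% flat on bonus): 31.7% × $12,000.00 = $3,804.00
Total state income tax: $1,957.34 + $3,804.00 = $5,761.34

$5,761.34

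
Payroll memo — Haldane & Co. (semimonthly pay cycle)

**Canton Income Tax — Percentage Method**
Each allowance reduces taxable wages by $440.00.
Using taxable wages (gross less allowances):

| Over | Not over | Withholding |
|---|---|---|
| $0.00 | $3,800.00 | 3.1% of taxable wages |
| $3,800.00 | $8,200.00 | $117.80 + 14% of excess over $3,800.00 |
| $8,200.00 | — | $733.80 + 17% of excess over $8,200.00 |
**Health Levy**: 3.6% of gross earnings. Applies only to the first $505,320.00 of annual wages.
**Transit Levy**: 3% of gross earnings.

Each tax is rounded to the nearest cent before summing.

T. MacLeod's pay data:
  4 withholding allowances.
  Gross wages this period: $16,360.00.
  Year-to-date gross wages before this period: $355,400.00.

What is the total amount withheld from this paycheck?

Canton Income Tax: taxable = $16,360.00 − 4×$440.00 = $14,600.00
  $733.80 + 17% × ($14,600.00 − $8,200.00) = $733.80 + 17% × $6,400.00 = $1,821.80
Health Levy: 3.6% × $16,360.00 = $588.96
Transit Levy: 3% × $16,360.00 = $490.80
Total: $1,821.80 + $588.96 + $490.80 = $2,901.56

$2,901.56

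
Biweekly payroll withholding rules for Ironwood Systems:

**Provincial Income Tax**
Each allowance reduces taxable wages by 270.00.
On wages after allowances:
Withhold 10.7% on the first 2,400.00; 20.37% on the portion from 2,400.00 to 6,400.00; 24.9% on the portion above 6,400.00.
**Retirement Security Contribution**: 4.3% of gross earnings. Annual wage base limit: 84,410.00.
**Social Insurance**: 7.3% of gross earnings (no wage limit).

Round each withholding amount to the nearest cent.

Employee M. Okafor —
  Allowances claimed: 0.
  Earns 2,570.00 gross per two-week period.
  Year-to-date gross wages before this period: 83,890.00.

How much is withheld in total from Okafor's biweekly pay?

Provincial Income Tax: taxable = 2,570.00
  256.80 + 20.37% × (2,570.00 − 2,400.00) = 256.80 + 20.37% × 170.00 = 291.43
Retirement Security Contribution: cap 84,410.00 − YTD 83,890.00 = 520.00 subject; 4.3% × 520.00 = 22.36
Social Insurance: 7.3% × 2,570.00 = 187.61
Total: 291.43 + 22.36 + 187.61 = 501.40

501.40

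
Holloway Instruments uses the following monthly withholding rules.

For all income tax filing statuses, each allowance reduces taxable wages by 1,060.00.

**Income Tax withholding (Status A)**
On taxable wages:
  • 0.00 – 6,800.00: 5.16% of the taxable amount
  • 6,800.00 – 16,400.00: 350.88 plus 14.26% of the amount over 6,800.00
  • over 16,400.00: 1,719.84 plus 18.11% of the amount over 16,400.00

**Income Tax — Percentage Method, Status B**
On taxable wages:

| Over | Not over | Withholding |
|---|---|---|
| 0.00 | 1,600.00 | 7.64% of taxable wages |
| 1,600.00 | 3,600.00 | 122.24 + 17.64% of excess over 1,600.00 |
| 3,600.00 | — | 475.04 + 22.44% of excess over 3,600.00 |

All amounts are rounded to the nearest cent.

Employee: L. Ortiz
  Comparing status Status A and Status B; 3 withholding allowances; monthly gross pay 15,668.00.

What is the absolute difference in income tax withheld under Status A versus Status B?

Income Tax (Status A): taxable = 15,668.00 − 3×1,060.00 = 12,488.00
  350.88 + 14.26% × (12,488.00 − 6,800.00) = 350.88 + 14.26% × 5,688.00 = 1,161.99
Income Tax (Status B): taxable = 15,668.00 − 3×1,060.00 = 12,488.00
  475.04 + 22.44% × (12,488.00 − 3,600.00) = 475.04 + 22.44% × 8,888.00 = 2,469.51
Difference: |1,161.99 − 2,469.51| = 1,307.52 (higher under Status B)

1,307.52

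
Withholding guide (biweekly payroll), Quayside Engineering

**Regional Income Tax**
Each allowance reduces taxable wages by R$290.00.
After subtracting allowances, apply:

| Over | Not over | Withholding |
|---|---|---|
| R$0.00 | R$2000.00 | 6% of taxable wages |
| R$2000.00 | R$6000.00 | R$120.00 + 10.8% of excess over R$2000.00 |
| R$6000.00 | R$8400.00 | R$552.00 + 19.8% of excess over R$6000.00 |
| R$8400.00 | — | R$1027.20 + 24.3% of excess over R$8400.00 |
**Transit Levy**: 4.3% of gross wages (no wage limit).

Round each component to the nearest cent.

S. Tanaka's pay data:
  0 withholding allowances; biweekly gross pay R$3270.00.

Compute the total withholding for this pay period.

Regional Income Tax: taxable = R$3270.00
  R$120.00 + 10.8% × (R$3270.00 − R$2000.00) = R$120.00 + 10.8% × R$1270.00 = R$257.16
Transit Levy: 4.3% × R$3270.00 = R$140.61
Total: R$257.16 + R$140.61 = R$397.77

R$397.77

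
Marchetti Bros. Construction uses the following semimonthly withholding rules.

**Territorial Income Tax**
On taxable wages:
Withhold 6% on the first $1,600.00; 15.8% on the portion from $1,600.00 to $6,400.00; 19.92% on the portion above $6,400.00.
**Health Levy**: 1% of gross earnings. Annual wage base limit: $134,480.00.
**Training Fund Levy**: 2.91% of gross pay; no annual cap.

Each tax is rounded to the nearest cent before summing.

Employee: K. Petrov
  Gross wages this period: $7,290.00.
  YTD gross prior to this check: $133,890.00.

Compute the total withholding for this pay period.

$1,249.73

Territorial Income Tax: taxable = $7,290.00
  $854.40 + 19.92% × ($7,290.00 − $6,400.00) = $854.40 + 19.92% × $890.00 = $1,031.69
Health Levy: cap $134,480.00 − YTD $133,890.00 = $590.00 subject; 1% × $590.00 = $5.90
Training Fund Levy: 2.91% × $7,290.00 = $212.14
Total: $1,031.69 + $5.90 + $212.14 = $1,249.73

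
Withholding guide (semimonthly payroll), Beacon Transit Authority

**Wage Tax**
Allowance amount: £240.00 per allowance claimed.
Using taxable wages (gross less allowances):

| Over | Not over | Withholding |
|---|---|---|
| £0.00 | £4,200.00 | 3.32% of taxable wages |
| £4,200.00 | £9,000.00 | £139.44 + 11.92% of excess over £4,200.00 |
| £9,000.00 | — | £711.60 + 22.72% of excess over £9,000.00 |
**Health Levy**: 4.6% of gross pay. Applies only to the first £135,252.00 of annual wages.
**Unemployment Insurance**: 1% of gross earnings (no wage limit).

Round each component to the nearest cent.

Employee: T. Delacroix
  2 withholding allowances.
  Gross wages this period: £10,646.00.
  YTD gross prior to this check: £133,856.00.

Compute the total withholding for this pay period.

£1,147.20

Wage Tax: taxable = £10,646.00 − 2×£240.00 = £10,166.00
  £711.60 + 22.72% × (£10,166.00 − £9,000.00) = £711.60 + 22.72% × £1,166.00 = £976.52
Health Levy: cap £135,252.00 − YTD £133,856.00 = £1,396.00 subject; 4.6% × £1,396.00 = £64.22
Unemployment Insurance: 1% × £10,646.00 = £106.46
Total: £976.52 + £64.22 + £106.46 = £1,147.20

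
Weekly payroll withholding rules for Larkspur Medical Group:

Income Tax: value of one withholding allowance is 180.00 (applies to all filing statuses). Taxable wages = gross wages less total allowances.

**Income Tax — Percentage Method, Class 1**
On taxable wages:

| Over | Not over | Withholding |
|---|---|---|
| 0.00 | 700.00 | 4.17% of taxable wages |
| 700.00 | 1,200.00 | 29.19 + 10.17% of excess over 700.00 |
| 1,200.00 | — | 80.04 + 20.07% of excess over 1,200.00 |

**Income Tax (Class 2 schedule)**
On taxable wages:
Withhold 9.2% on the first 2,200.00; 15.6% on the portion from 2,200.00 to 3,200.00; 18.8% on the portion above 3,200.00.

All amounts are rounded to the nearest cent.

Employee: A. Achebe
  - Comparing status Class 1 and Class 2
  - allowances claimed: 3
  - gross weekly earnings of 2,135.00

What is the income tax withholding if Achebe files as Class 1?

159.32

Income Tax (Class 1): taxable = 2,135.00 − 3×180.00 = 1,595.00
  80.04 + 20.07% × (1,595.00 − 1,200.00) = 80.04 + 20.07% × 395.00 = 159.32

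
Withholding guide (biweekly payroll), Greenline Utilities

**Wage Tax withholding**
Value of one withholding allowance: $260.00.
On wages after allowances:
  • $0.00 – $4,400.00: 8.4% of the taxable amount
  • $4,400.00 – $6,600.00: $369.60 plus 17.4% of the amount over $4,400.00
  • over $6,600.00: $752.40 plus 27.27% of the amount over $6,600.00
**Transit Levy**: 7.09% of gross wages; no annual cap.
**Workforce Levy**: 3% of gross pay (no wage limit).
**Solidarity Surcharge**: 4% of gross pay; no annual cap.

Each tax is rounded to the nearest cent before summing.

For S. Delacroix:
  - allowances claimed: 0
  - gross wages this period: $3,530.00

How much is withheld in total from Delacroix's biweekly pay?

$793.90

Wage Tax: taxable = $3,530.00
  8.4% × $3,530.00 = $296.52
Transit Levy: 7.09% × $3,530.00 = $250.28
Workforce Levy: 3% × $3,530.00 = $105.90
Solidarity Surcharge: 4% × $3,530.00 = $141.20
Total: $296.52 + $250.28 + $105.90 + $141.20 = $793.90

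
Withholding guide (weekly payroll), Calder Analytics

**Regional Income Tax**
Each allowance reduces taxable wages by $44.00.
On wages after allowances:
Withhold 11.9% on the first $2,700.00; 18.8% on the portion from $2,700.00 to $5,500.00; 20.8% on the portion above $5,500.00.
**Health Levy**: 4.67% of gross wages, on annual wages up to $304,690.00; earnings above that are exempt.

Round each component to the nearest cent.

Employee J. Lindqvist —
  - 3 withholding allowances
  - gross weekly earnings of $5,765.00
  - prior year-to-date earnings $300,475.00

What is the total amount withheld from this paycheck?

Regional Income Tax: taxable = $5,765.00 − 3×$44.00 = $5,633.00
  $847.70 + 20.8% × ($5,633.00 − $5,500.00) = $847.70 + 20.8% × $133.00 = $875.36
Health Levy: cap $304,690.00 − YTD $300,475.00 = $4,215.00 subject; 4.67% × $4,215.00 = $196.84
Total: $875.36 + $196.84 = $1,072.20

$1,072.20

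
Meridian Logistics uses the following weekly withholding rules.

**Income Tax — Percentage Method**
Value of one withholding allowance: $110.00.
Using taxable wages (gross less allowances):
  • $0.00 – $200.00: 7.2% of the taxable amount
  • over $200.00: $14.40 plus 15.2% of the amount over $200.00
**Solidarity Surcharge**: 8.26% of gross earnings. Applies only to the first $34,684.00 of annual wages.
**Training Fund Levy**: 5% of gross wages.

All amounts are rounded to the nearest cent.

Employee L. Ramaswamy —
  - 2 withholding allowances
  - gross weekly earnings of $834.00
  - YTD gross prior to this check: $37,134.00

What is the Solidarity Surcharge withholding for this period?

$0.00

Solidarity Surcharge: YTD $37,134.00 ≥ cap $34,684.00 → $0.00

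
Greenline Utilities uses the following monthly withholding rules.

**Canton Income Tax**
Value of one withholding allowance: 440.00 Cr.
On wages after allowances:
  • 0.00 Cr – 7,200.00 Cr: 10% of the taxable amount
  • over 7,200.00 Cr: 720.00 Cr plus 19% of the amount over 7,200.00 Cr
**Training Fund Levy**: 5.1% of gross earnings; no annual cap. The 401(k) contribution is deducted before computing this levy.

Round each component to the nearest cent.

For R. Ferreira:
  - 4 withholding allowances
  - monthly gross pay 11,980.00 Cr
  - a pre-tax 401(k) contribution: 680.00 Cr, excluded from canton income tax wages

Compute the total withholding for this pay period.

1,740.90 Cr

Canton Income Tax: taxable = 11,980.00 Cr − 680.00 Cr − 4×440.00 Cr = 9,540.00 Cr
  720.00 Cr + 19% × (9,540.00 Cr − 7,200.00 Cr) = 720.00 Cr + 19% × 2,340.00 Cr = 1,164.60 Cr
Training Fund Levy: 5.1% × 11,300.00 Cr = 576.30 Cr
Total: 1,164.60 Cr + 576.30 Cr = 1,740.90 Cr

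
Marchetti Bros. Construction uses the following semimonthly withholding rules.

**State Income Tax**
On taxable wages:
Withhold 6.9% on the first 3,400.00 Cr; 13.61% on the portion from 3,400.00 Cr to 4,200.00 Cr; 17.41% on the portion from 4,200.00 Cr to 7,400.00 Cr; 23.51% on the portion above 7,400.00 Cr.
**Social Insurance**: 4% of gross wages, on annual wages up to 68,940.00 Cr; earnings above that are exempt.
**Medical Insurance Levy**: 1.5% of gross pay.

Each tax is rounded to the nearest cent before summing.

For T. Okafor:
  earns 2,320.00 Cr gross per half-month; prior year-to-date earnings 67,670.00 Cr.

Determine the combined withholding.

245.68 Cr

State Income Tax: taxable = 2,320.00 Cr
  6.9% × 2,320.00 Cr = 160.08 Cr
Social Insurance: cap 68,940.00 Cr − YTD 67,670.00 Cr = 1,270.00 Cr subject; 4% × 1,270.00 Cr = 50.80 Cr
Medical Insurance Levy: 1.5% × 2,320.00 Cr = 34.80 Cr
Total: 160.08 Cr + 50.80 Cr + 34.80 Cr = 245.68 Cr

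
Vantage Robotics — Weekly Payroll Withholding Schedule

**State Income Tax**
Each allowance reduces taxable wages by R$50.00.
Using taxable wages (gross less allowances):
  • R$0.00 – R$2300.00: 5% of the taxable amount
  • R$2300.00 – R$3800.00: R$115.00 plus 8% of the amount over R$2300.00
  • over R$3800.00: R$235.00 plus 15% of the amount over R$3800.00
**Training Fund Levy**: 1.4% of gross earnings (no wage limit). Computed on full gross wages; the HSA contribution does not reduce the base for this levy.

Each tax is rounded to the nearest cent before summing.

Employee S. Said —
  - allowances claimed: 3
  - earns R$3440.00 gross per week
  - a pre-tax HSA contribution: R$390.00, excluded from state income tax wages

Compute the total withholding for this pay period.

R$211.16

State Income Tax: taxable = R$3440.00 − R$390.00 − 3×R$50.00 = R$2900.00
  R$115.00 + 8% × (R$2900.00 − R$2300.00) = R$115.00 + 8% × R$600.00 = R$163.00
Training Fund Levy: 1.4% × R$3440.00 = R$48.16
Total: R$163.00 + R$48.16 = R$211.16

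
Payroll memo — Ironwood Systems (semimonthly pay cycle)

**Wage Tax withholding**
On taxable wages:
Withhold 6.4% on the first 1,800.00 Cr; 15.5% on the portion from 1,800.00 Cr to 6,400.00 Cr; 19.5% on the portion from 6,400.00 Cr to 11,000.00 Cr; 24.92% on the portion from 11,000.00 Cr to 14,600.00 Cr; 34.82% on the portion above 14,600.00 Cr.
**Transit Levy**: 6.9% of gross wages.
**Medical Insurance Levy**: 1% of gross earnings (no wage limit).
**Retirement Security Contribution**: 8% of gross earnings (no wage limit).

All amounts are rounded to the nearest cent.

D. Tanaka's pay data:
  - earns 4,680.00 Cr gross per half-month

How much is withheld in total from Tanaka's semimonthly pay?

1,305.72 Cr

Wage Tax: taxable = 4,680.00 Cr
  115.20 Cr + 15.5% × (4,680.00 Cr − 1,800.00 Cr) = 115.20 Cr + 15.5% × 2,880.00 Cr = 561.60 Cr
Transit Levy: 6.9% × 4,680.00 Cr = 322.92 Cr
Medical Insurance Levy: 1% × 4,680.00 Cr = 46.80 Cr
Retirement Security Contribution: 8% × 4,680.00 Cr = 374.40 Cr
Total: 561.60 Cr + 322.92 Cr + 46.80 Cr + 374.40 Cr = 1,305.72 Cr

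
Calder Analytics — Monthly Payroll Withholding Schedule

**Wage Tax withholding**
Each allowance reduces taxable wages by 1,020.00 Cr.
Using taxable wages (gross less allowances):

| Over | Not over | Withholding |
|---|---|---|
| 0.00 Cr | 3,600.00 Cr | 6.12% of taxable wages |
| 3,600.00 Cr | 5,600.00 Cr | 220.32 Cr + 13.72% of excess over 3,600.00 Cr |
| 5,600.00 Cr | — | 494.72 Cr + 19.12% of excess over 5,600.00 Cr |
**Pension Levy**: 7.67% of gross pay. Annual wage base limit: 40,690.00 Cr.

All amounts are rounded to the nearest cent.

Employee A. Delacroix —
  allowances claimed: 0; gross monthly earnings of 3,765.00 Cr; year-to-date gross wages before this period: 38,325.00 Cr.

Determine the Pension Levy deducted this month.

Pension Levy: cap 40,690.00 Cr − YTD 38,325.00 Cr = 2,365.00 Cr subject; 7.67% × 2,365.00 Cr = 181.40 Cr

181.40 Cr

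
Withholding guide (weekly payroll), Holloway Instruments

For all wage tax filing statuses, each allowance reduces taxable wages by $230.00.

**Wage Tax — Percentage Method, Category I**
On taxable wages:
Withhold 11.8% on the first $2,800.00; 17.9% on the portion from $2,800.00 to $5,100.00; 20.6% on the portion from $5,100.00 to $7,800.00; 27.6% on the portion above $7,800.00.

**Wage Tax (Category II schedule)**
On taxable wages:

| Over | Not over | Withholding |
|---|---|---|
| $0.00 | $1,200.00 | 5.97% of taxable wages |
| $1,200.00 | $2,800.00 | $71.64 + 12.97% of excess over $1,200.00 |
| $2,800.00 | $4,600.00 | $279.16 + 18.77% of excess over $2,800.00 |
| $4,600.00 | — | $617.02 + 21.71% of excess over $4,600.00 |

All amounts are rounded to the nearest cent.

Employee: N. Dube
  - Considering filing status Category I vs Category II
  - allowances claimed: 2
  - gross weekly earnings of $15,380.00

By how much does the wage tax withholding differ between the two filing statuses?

$405.93

Wage Tax (Category I): taxable = $15,380.00 − 2×$230.00 = $14,920.00
  $1,298.30 + 27.6% × ($14,920.00 − $7,800.00) = $1,298.30 + 27.6% × $7,120.00 = $3,263.42
Wage Tax (Category II): taxable = $15,380.00 − 2×$230.00 = $14,920.00
  $617.02 + 21.71% × ($14,920.00 − $4,600.00) = $617.02 + 21.71% × $10,320.00 = $2,857.49
Difference: |$3,263.42 − $2,857.49| = $405.93 (higher under Category I)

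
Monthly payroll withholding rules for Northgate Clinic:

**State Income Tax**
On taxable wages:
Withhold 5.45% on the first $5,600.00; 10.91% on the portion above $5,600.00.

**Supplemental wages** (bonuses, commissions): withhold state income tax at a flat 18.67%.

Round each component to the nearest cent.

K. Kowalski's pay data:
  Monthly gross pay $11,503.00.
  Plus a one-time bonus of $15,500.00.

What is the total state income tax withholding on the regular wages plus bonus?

$3,843.07

State Income Tax: taxable = $11,503.00
  $305.20 + 10.91% × ($11,503.00 − $5,600.00) = $305.20 + 10.91% × $5,903.00 = $949.22
Supplemental (18.67% flat on bonus): 18.67% × $15,500.00 = $2,893.85
Total state income tax: $949.22 + $2,893.85 = $3,843.07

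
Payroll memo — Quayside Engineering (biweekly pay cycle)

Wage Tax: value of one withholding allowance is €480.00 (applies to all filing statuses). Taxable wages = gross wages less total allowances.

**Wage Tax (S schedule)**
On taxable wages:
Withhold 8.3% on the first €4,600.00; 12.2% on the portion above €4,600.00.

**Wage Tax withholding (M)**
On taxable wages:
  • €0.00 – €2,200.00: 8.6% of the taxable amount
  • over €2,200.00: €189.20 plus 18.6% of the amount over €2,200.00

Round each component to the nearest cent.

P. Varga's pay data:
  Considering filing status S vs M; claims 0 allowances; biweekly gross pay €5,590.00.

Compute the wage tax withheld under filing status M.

€819.74

Wage Tax (M): taxable = €5,590.00
  €189.20 + 18.6% × (€5,590.00 − €2,200.00) = €189.20 + 18.6% × €3,390.00 = €819.74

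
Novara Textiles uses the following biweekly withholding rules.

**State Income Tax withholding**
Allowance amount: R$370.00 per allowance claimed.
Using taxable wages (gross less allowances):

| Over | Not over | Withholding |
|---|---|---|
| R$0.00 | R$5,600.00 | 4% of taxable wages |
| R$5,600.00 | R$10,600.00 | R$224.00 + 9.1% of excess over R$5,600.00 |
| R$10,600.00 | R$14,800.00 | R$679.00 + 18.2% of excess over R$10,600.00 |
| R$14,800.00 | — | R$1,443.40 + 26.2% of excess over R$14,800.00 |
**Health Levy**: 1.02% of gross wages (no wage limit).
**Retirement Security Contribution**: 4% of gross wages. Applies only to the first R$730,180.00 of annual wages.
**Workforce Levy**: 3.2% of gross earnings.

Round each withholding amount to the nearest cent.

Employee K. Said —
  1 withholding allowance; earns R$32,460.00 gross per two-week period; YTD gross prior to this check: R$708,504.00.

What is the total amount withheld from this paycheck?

R$8,210.23

State Income Tax: taxable = R$32,460.00 − 1×R$370.00 = R$32,090.00
  R$1,443.40 + 26.2% × (R$32,090.00 − R$14,800.00) = R$1,443.40 + 26.2% × R$17,290.00 = R$5,973.38
Health Levy: 1.02% × R$32,460.00 = R$331.09
Retirement Security Contribution: cap R$730,180.00 − YTD R$708,504.00 = R$21,676.00 subject; 4% × R$21,676.00 = R$867.04
Workforce Levy: 3.2% × R$32,460.00 = R$1,038.72
Total: R$5,973.38 + R$331.09 + R$867.04 + R$1,038.72 = R$8,210.23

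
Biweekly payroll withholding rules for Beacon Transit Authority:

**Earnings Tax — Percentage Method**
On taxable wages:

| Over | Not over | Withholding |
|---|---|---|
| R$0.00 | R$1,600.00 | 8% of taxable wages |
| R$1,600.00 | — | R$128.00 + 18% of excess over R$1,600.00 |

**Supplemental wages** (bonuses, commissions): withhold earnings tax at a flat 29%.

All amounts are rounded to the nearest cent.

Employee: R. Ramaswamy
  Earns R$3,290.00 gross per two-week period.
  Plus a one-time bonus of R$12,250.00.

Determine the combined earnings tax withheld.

R$3,984.70

Earnings Tax: taxable = R$3,290.00
  R$128.00 + 18% × (R$3,290.00 − R$1,600.00) = R$128.00 + 18% × R$1,690.00 = R$432.20
Supplemental (29% flat on bonus): 29% × R$12,250.00 = R$3,552.50
Total earnings tax: R$432.20 + R$3,552.50 = R$3,984.70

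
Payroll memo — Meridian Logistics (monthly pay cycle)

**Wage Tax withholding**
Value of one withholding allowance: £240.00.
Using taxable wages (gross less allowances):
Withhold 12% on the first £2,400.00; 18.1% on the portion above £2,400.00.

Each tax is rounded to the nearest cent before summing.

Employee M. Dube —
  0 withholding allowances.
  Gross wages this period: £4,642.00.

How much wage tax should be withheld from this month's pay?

£693.80

Wage Tax: taxable = £4,642.00
  £288.00 + 18.1% × (£4,642.00 − £2,400.00) = £288.00 + 18.1% × £2,242.00 = £693.80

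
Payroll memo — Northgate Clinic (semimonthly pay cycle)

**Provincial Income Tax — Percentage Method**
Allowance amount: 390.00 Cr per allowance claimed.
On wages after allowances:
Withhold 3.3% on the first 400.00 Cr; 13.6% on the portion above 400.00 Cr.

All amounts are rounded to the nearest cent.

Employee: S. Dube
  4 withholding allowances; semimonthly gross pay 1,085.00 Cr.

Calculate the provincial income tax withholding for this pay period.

0.00 Cr

Provincial Income Tax: taxable = 1,085.00 Cr − 4×390.00 Cr = -475.00 Cr
  Taxable ≤ 0 → 0.00 Cr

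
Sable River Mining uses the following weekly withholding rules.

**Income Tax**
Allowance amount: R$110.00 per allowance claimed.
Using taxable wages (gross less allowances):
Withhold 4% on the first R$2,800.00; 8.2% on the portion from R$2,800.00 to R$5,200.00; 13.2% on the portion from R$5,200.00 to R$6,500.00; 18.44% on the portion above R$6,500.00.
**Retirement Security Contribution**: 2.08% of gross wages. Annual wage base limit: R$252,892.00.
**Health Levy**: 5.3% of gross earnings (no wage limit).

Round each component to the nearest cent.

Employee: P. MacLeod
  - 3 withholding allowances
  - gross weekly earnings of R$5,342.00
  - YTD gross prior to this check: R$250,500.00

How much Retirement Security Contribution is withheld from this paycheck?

Retirement Security Contribution: cap R$252,892.00 − YTD R$250,500.00 = R$2,392.00 subject; 2.08% × R$2,392.00 = R$49.75

R$49.75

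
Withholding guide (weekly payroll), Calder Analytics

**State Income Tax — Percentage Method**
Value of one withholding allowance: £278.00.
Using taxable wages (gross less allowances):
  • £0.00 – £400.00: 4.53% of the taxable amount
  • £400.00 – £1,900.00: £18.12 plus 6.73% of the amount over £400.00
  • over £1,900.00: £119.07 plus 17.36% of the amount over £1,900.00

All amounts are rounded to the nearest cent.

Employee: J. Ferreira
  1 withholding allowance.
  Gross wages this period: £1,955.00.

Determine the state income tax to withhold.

State Income Tax: taxable = £1,955.00 − 1×£278.00 = £1,677.00
  £18.12 + 6.73% × (£1,677.00 − £400.00) = £18.12 + 6.73% × £1,277.00 = £104.06

£104.06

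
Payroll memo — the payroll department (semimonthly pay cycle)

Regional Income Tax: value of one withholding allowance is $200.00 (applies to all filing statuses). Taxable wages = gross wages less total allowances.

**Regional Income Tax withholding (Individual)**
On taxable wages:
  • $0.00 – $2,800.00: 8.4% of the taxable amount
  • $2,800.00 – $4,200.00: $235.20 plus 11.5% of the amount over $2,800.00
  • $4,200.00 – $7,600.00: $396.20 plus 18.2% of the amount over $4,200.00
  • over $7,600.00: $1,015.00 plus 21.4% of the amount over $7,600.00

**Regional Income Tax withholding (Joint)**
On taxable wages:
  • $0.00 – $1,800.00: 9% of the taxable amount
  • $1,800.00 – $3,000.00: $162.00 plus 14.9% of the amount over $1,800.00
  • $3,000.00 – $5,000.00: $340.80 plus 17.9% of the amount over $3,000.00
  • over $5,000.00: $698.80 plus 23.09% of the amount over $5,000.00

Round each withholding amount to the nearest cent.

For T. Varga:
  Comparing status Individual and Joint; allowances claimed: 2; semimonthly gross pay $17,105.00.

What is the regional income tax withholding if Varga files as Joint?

$3,401.48

Regional Income Tax (Joint): taxable = $17,105.00 − 2×$200.00 = $16,705.00
  $698.80 + 23.09% × ($16,705.00 − $5,000.00) = $698.80 + 23.09% × $11,705.00 = $3,401.48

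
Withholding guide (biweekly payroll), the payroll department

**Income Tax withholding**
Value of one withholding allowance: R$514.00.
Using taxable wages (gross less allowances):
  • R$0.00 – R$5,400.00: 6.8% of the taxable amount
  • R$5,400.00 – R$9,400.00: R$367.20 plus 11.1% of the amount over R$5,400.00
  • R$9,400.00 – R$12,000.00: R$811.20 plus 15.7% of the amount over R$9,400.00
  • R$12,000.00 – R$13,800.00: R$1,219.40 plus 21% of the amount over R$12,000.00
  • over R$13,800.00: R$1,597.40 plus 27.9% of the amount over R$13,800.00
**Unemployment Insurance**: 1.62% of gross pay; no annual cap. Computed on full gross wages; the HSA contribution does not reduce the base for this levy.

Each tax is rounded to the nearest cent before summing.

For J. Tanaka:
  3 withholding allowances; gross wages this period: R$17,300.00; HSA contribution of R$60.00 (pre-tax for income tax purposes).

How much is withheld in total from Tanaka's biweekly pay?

R$2,407.20

Income Tax: taxable = R$17,300.00 − R$60.00 − 3×R$514.00 = R$15,698.00
  R$1,597.40 + 27.9% × (R$15,698.00 − R$13,800.00) = R$1,597.40 + 27.9% × R$1,898.00 = R$2,126.94
Unemployment Insurance: 1.62% × R$17,300.00 = R$280.26
Total: R$2,126.94 + R$280.26 = R$2,407.20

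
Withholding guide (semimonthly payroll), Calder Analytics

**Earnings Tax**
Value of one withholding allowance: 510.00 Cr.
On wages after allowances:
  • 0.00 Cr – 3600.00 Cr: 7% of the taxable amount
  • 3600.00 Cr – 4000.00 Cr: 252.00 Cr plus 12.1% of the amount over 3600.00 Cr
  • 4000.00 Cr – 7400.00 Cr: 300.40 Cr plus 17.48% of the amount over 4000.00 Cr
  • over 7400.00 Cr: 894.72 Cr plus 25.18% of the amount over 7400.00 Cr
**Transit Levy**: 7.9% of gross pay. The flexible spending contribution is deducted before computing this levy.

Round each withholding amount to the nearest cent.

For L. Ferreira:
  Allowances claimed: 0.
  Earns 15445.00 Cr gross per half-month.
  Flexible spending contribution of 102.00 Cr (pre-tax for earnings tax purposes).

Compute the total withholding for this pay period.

4106.87 Cr

Earnings Tax: taxable = 15445.00 Cr − 102.00 Cr = 15343.00 Cr
  894.72 Cr + 25.18% × (15343.00 Cr − 7400.00 Cr) = 894.72 Cr + 25.18% × 7943.00 Cr = 2894.77 Cr
Transit Levy: 7.9% × 15343.00 Cr = 1212.10 Cr
Total: 2894.77 Cr + 1212.10 Cr = 4106.87 Cr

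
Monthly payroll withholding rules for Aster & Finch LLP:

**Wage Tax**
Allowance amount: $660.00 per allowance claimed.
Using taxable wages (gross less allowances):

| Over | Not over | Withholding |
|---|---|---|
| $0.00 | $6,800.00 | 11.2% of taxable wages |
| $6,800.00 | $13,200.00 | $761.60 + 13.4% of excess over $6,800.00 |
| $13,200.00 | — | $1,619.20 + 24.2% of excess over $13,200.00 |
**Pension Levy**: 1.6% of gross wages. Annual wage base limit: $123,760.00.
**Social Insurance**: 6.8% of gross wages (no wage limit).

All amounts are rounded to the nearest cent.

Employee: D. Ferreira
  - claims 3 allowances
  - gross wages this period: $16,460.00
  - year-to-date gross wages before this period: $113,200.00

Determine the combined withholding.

Wage Tax: taxable = $16,460.00 − 3×$660.00 = $14,480.00
  $1,619.20 + 24.2% × ($14,480.00 − $13,200.00) = $1,619.20 + 24.2% × $1,280.00 = $1,928.96
Pension Levy: cap $123,760.00 − YTD $113,200.00 = $10,560.00 subject; 1.6% × $10,560.00 = $168.96
Social Insurance: 6.8% × $16,460.00 = $1,119.28
Total: $1,928.96 + $168.96 + $1,119.28 = $3,217.20

$3,217.20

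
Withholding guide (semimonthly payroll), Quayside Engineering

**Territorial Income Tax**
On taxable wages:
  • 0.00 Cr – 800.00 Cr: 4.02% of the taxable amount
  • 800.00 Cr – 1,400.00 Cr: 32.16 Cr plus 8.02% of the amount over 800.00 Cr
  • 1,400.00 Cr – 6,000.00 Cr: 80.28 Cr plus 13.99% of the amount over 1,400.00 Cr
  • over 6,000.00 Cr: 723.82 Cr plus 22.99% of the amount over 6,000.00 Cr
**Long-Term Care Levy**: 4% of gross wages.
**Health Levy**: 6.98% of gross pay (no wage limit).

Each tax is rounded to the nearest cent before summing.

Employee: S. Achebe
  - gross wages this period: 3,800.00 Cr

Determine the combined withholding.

Territorial Income Tax: taxable = 3,800.00 Cr
  80.28 Cr + 13.99% × (3,800.00 Cr − 1,400.00 Cr) = 80.28 Cr + 13.99% × 2,400.00 Cr = 416.04 Cr
Long-Term Care Levy: 4% × 3,800.00 Cr = 152.00 Cr
Health Levy: 6.98% × 3,800.00 Cr = 265.24 Cr
Total: 416.04 Cr + 152.00 Cr + 265.24 Cr = 833.28 Cr

833.28 Cr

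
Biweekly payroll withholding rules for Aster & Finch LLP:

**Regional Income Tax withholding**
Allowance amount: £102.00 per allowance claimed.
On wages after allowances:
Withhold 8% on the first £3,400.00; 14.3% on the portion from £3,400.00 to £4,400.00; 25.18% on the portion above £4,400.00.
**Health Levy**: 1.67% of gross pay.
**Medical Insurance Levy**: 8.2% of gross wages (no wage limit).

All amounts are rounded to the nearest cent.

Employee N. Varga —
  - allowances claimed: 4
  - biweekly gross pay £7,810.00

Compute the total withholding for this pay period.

Regional Income Tax: taxable = £7,810.00 − 4×£102.00 = £7,402.00
  £415.00 + 25.18% × (£7,402.00 − £4,400.00) = £415.00 + 25.18% × £3,002.00 = £1,170.90
Health Levy: 1.67% × £7,810.00 = £130.43
Medical Insurance Levy: 8.2% × £7,810.00 = £640.42
Total: £1,170.90 + £130.43 + £640.42 = £1,941.75

£1,941.75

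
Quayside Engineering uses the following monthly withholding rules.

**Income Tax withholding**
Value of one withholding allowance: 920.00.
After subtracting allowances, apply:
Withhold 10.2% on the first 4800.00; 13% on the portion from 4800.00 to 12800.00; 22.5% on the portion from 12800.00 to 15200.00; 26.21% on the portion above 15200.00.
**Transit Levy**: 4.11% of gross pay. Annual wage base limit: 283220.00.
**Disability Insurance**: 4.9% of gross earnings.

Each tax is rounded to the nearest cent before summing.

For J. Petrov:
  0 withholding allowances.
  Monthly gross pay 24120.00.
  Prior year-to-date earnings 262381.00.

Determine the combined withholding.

Income Tax: taxable = 24120.00
  2069.60 + 26.21% × (24120.00 − 15200.00) = 2069.60 + 26.21% × 8920.00 = 4407.53
Transit Levy: cap 283220.00 − YTD 262381.00 = 20839.00 subject; 4.11% × 20839.00 = 856.48
Disability Insurance: 4.9% × 24120.00 = 1181.88
Total: 4407.53 + 856.48 + 1181.88 = 6445.89

6445.89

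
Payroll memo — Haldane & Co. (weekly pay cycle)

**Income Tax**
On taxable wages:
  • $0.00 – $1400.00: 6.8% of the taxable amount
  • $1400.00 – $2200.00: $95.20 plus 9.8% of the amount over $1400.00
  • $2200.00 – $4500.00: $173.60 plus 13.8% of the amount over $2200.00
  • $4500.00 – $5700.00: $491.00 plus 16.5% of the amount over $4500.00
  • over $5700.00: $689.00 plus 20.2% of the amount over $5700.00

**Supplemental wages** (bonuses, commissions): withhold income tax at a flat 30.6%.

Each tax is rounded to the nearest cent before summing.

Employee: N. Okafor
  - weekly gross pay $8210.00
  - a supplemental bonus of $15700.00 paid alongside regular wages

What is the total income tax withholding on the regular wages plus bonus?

$6000.22

Income Tax: taxable = $8210.00
  $689.00 + 20.2% × ($8210.00 − $5700.00) = $689.00 + 20.2% × $2510.00 = $1196.02
Supplemental (30.6% flat on bonus): 30.6% × $15700.00 = $4804.20
Total income tax: $1196.02 + $4804.20 = $6000.22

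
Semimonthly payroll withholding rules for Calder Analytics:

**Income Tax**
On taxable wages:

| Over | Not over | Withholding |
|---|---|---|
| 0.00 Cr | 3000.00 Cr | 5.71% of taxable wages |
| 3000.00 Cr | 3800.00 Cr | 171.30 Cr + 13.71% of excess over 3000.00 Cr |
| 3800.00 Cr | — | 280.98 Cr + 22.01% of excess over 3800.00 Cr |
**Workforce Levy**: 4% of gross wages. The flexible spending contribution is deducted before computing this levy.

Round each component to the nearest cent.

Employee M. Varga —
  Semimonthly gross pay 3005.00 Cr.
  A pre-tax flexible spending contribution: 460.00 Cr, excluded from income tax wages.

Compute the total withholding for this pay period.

247.12 Cr

Income Tax: taxable = 3005.00 Cr − 460.00 Cr = 2545.00 Cr
  5.71% × 2545.00 Cr = 145.32 Cr
Workforce Levy: 4% × 2545.00 Cr = 101.80 Cr
Total: 145.32 Cr + 101.80 Cr = 247.12 Cr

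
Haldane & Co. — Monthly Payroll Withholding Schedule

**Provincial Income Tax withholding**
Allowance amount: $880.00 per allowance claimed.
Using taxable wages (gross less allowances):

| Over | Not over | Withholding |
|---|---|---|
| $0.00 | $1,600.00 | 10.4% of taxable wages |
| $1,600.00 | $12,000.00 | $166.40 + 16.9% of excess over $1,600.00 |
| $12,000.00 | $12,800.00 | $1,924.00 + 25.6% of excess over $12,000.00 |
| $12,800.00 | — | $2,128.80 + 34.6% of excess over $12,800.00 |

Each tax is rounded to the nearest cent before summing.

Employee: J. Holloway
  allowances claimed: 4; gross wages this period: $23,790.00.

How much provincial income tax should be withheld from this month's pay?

Provincial Income Tax: taxable = $23,790.00 − 4×$880.00 = $20,270.00
  $2,128.80 + 34.6% × ($20,270.00 − $12,800.00) = $2,128.80 + 34.6% × $7,470.00 = $4,713.42

$4,713.42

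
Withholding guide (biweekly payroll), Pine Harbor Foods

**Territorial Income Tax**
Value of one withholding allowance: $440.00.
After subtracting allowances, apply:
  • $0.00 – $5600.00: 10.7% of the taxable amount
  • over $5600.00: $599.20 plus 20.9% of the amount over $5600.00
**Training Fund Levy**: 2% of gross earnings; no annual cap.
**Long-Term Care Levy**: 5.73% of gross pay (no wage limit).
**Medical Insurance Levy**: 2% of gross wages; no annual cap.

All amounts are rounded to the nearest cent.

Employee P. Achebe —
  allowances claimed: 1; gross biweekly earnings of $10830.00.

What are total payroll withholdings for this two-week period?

$2654.07

Territorial Income Tax: taxable = $10830.00 − 1×$440.00 = $10390.00
  $599.20 + 20.9% × ($10390.00 − $5600.00) = $599.20 + 20.9% × $4790.00 = $1600.31
Training Fund Levy: 2% × $10830.00 = $216.60
Long-Term Care Levy: 5.73% × $10830.00 = $620.56
Medical Insurance Levy: 2% × $10830.00 = $216.60
Total: $1600.31 + $216.60 + $620.56 + $216.60 = $2654.07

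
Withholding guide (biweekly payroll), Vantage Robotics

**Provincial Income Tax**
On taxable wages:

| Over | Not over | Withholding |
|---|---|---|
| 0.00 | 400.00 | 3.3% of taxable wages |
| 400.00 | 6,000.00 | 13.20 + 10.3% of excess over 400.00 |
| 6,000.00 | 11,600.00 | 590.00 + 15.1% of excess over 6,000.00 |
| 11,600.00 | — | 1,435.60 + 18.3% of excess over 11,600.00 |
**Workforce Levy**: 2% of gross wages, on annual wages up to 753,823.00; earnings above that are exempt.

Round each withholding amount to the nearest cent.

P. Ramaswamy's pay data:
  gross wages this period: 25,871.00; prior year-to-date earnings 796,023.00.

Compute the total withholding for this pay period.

4,047.19

Provincial Income Tax: taxable = 25,871.00
  1,435.60 + 18.3% × (25,871.00 − 11,600.00) = 1,435.60 + 18.3% × 14,271.00 = 4,047.19
Workforce Levy: YTD 796,023.00 ≥ cap 753,823.00 → 0.00
Total: 4,047.19 + 0.00 = 4,047.19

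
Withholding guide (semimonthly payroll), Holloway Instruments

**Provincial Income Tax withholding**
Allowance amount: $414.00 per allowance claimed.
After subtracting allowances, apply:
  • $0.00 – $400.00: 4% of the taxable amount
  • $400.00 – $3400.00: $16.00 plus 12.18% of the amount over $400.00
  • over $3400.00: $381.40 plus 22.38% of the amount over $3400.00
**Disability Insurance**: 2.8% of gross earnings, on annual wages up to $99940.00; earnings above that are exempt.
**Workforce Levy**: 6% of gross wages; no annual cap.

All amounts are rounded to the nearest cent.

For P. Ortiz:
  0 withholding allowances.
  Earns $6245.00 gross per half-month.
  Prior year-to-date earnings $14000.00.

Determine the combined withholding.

$1567.67

Provincial Income Tax: taxable = $6245.00
  $381.40 + 22.38% × ($6245.00 − $3400.00) = $381.40 + 22.38% × $2845.00 = $1018.11
Disability Insurance: 2.8% × $6245.00 = $174.86
Workforce Levy: 6% × $6245.00 = $374.70
Total: $1018.11 + $174.86 + $374.70 = $1567.67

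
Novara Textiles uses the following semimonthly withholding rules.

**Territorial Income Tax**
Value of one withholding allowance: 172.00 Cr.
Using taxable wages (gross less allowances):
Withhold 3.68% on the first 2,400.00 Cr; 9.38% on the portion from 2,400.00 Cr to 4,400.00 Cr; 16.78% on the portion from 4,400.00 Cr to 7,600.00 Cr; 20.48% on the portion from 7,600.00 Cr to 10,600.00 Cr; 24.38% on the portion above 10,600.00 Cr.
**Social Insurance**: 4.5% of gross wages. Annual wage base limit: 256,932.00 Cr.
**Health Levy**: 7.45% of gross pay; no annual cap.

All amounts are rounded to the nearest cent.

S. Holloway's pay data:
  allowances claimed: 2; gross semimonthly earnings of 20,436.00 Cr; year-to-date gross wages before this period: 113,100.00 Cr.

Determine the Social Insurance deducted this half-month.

919.62 Cr

Social Insurance: 4.5% × 20,436.00 Cr = 919.62 Cr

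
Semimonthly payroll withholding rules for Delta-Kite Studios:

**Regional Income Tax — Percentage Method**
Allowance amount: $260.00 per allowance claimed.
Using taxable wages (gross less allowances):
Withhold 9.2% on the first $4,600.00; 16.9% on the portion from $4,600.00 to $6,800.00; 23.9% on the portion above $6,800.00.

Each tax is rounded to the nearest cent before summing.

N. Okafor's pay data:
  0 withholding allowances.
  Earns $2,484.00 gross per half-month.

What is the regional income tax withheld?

$228.53

Regional Income Tax: taxable = $2,484.00
  9.2% × $2,484.00 = $228.53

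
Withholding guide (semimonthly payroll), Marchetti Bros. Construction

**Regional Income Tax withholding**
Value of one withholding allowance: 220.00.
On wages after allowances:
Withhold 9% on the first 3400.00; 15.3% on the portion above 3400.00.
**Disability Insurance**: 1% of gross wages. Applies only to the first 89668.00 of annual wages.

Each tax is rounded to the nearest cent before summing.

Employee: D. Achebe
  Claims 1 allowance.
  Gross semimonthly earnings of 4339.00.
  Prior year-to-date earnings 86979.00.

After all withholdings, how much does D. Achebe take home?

3896.10

Regional Income Tax: taxable = 4339.00 − 1×220.00 = 4119.00
  306.00 + 15.3% × (4119.00 − 3400.00) = 306.00 + 15.3% × 719.00 = 416.01
Disability Insurance: cap 89668.00 − YTD 86979.00 = 2689.00 subject; 1% × 2689.00 = 26.89
Total withheld: 416.01 + 26.89 = 442.90
Net pay: 4339.00 − 442.90 = 3896.10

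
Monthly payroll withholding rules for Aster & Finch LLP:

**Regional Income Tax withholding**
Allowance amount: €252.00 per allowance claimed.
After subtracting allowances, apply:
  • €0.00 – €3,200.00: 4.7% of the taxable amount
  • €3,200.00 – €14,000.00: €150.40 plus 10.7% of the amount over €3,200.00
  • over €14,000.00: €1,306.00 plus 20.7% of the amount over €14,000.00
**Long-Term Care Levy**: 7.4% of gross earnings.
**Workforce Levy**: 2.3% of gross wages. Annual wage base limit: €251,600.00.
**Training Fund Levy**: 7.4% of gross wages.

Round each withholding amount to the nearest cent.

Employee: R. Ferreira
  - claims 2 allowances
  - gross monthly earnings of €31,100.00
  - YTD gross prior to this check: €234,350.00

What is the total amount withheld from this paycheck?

€9,740.92

Regional Income Tax: taxable = €31,100.00 − 2×€252.00 = €30,596.00
  €1,306.00 + 20.7% × (€30,596.00 − €14,000.00) = €1,306.00 + 20.7% × €16,596.00 = €4,741.37
Long-Term Care Levy: 7.4% × €31,100.00 = €2,301.40
Workforce Levy: cap €251,600.00 − YTD €234,350.00 = €17,250.00 subject; 2.3% × €17,250.00 = €396.75
Training Fund Levy: 7.4% × €31,100.00 = €2,301.40
Total: €4,741.37 + €2,301.40 + €396.75 + €2,301.40 = €9,740.92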